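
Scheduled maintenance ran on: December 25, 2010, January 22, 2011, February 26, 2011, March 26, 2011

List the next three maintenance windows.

April 23, 2011; May 28, 2011; June 25, 2011

These are Saturdays at 28- or 35-day spacing (28, 35, 28).
The pattern: 4th Saturday of the month.
April 2011 — 4th Saturday is April 23, 2011.
May 2011 — 4th Saturday is May 28, 2011.
June 2011 — 4th Saturday is June 25, 2011.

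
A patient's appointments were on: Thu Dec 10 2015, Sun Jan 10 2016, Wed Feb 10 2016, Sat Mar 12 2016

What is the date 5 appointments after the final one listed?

The spacing is 31, 31, 31 days — always 31 days.
Sat Mar 12 2016 + 31 days = Tue Apr 12 2016.
Tue Apr 12 2016 + 31 days = Fri May 13 2016.
Fri May 13 2016 + 31 days = Mon Jun 13 2016.
Mon Jun 13 2016 + 31 days = Thu Jul 14 2016.
Thu Jul 14 2016 + 31 days = Sun Aug 14 2016.

Sun Aug 14 2016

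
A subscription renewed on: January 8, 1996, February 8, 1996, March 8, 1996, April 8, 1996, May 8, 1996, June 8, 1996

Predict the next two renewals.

July 8, 1996; August 8, 1996

Gaps: 31, 29, 31, 30, 31 days — not constant. Every event is on the 8th of the month.
Pattern: the 8th of each month.
Next: July 1996 → July 8, 1996.
August 1996: August 8, 1996.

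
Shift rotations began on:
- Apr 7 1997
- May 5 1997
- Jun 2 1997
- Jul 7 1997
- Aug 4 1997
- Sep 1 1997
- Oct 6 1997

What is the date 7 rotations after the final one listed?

All dates are Mondays, 28, 28, 35, 28, 28, 35 days apart.
Specifically, the 1st Monday of each month.
November 1997 — 1st Monday is Nov 3 1997.
1st Monday of December 1997: Dec 1 1997.
January 1998 — 1st Monday is Jan 5 1998.
1st Monday of February 1998: Feb 2 1998.
March 1998 — 1st Monday is Mar 2 1998.
April 1998 — 1st Monday is Apr 6 1998.
1st Monday of May 1998: May 4 1998.

May 4 1998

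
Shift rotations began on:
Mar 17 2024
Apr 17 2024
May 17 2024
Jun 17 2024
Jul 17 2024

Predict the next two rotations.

Aug 17 2024, Sep 17 2024

Gaps: 31, 30, 31, 30 days — not constant. Every event is on the 17th of the month.
Pattern: the 17th of each month.
August 2024: Aug 17 2024.
September 2024: Sep 17 2024.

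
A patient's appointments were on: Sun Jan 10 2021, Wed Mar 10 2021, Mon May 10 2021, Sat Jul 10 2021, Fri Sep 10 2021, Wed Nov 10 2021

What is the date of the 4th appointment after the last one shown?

Sun Jul 10 2022

Gaps: 59, 61, 61, 62, 61 days — not constant. Every event is on the 10th of the month.
Pattern: the 10th of every 2 months.
January 2022: Mon Jan 10 2022.
March 2022: Thu Mar 10 2022.
Next: May 2022 → Tue May 10 2022.
July 2022: Sun Jul 10 2022.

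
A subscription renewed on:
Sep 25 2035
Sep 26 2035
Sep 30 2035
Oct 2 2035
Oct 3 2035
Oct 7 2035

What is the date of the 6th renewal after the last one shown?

Gaps: 1, 4, 2, 1, 4 days — not constant, but cyclic with period 3.
The events fall on every Tuesday, Wednesday and Sunday.
Next Tuesday: Oct 9 2035.
The following Wednesday is Oct 10 2035.
The following Sunday is Oct 14 2035.
The following Tuesday is Oct 16 2035.
The following Wednesday is Oct 17 2035.
Next Sunday: Oct 21 2035.

Oct 21 2035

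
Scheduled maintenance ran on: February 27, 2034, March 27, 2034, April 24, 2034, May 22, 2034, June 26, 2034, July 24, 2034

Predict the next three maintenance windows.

These are Mondays at 28- or 35-day spacing (28, 28, 28, 35, 28).
The pattern: 4th Monday of the month.
August 2034 — 4th Monday is August 28, 2034.
4th Monday of September 2034: September 25, 2034.
October 2034 — 4th Monday is October 23, 2034.

August 28, 2034; September 25, 2034; October 23, 2034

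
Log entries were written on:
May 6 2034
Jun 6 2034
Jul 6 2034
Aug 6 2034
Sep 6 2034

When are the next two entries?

The day-of-month is always 6 (31, 30, 31, 31 days between events).
So this recurs on the 6th of each month.
Next: October 2034 → Oct 6 2034.
November 2034: Nov 6 2034.

Oct 6 2034, Nov 6 2034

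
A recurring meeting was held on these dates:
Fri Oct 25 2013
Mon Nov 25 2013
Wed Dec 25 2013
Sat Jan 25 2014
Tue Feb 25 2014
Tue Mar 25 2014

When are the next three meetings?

Fri Apr 25 2014, Sun May 25 2014, Wed Jun 25 2014

Gaps: 31, 30, 31, 31, 28 days — not constant. Every event is on the 25th of the month.
Pattern: the 25th of each month.
April 2014: Fri Apr 25 2014.
May 2014: Sun May 25 2014.
Next: June 2014 → Wed Jun 25 2014.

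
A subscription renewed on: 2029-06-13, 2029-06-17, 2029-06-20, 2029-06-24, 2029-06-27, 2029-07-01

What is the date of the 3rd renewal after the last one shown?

2029-07-11

Every event lands on a Wednesday or Sunday (gaps cycle 4, 3, 4, 3, 4).
So the schedule is: every Wednesday and Sunday.
Next Wednesday: 2029-07-04.
Next Sunday: 2029-07-08.
Next Wednesday: 2029-07-11.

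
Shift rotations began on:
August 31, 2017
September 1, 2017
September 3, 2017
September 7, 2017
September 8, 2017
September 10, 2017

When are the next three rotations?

September 14, 2017; September 15, 2017; September 17, 2017

Every event lands on a Thursday or Friday or Sunday (gaps cycle 1, 2, 4, 1, 2).
So the schedule is: every Thursday, Friday and Sunday.
Next Thursday: September 14, 2017.
Next Friday: September 15, 2017.
The following Sunday is September 17, 2017.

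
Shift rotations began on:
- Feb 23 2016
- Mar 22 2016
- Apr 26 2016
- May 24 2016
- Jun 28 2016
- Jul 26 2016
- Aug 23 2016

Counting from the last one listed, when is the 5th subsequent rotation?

Gaps: 28, 35, 28, 35, 28, 28 days — a mix of 28 and 35. Every date is a Tuesday.
Each is the 4th Tuesday of its month.
4th Tuesday of September 2016: Sep 27 2016.
October 2016 — 4th Tuesday is Oct 25 2016.
November 2016 — 4th Tuesday is Nov 22 2016.
4th Tuesday of December 2016: Dec 27 2016.
4th Tuesday of January 2017: Jan 24 2017.

Jan 24 2017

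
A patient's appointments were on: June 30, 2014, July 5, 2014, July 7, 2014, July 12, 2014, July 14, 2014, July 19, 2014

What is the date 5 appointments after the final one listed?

August 4, 2014

Every event lands on a Monday or Saturday (gaps cycle 5, 2, 5, 2, 5).
So the schedule is: every Monday and Saturday.
Next Monday: July 21, 2014.
Next Saturday: July 26, 2014.
The following Monday is July 28, 2014.
The following Saturday is August 2, 2014.
The following Monday is August 4, 2014.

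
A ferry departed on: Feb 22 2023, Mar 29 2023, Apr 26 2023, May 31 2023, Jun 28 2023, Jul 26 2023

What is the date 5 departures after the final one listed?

Dec 27 2023

All Wednesdays; the gaps (35, 28, 35, 28, 28) vary with month length.
This is the last Wednesday of each month.
Last Wednesday of August 2023: Aug 30 2023.
Last Wednesday of September 2023: Sep 27 2023.
Last Wednesday of October 2023: Oct 25 2023.
Last Wednesday of November 2023: Nov 29 2023.
December 2023 ends with Wednesday Dec 27 2023.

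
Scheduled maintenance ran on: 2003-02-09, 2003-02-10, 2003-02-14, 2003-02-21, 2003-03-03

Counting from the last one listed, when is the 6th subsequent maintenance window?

2003-07-04

The spacing grows by 3 each time: 1, 4, 7, 10 days.
Next gap: 13 days. 2003-03-03 + 13 days = 2003-03-16.
Next gap: 16 days. 2003-03-16 + 16 days = 2003-04-01.
Next gap: 19 days. 2003-04-01 + 19 days = 2003-04-20.
Next gap: 22 days. 2003-04-20 + 22 days = 2003-05-12.
Next gap: 25 days. 2003-05-12 + 25 days = 2003-06-06.
Next gap: 28 days. 2003-06-06 + 28 days = 2003-07-04.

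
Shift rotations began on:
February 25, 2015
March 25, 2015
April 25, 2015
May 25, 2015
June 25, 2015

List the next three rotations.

July 25, 2015; August 25, 2015; September 25, 2015

The day-of-month is always 25 (28, 31, 30, 31 days between events).
So this recurs on the 25th of each month.
Next: July 2015 → July 25, 2015.
August 2015: August 25, 2015.
September 2015: September 25, 2015.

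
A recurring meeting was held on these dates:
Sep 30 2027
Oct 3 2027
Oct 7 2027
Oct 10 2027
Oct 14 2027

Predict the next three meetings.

Oct 17 2027, Oct 21 2027, Oct 24 2027

The gap pattern 3, 4, 3, 4 repeats every 2 events.
These are the Thursdays and Sundays of each week.
Next Sunday: Oct 17 2027.
The following Thursday is Oct 21 2027.
Next Sunday: Oct 24 2027.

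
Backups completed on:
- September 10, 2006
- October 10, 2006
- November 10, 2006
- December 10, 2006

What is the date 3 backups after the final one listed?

Each date is the 10th; the gaps (30, 31, 30) track the month lengths.
The rule is the 10th of each month.
January 2007: January 10, 2007.
February 2007: February 10, 2007.
Next: March 2007 → March 10, 2007.

March 10, 2007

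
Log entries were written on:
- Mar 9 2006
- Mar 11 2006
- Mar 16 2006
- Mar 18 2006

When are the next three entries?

The gap pattern 2, 5, 2 repeats every 2 events.
These are the Thursdays and Saturdays of each week.
Next Thursday: Mar 23 2006.
Next Saturday: Mar 25 2006.
Next Thursday: Mar 30 2006.

Mar 23 2006, Mar 25 2006, Mar 30 2006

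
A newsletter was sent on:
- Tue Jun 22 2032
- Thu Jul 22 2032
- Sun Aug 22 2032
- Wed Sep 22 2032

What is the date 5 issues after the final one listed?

Each date is the 22nd; the gaps (30, 31, 31) track the month lengths.
The rule is the 22nd of each month.
October 2032: Fri Oct 22 2032.
November 2032: Mon Nov 22 2032.
Next: December 2032 → Wed Dec 22 2032.
January 2033: Sat Jan 22 2033.
February 2033: Tue Feb 22 2033.

Tue Feb 22 2033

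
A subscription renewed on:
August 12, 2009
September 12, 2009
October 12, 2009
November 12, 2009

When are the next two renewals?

Each date is the 12th; the gaps (31, 30, 31) track the month lengths.
The rule is the 12th of each month.
December 2009: December 12, 2009.
Next: January 2010 → January 12, 2010.

December 12, 2009; January 12, 2010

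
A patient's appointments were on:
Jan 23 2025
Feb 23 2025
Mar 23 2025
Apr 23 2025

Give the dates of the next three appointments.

The day-of-month is always 23 (31, 28, 31 days between events).
So this recurs on the 23rd of each month.
May 2025: May 23 2025.
Next: June 2025 → Jun 23 2025.
Next: July 2025 → Jul 23 2025.

May 23 2025, Jun 23 2025, Jul 23 2025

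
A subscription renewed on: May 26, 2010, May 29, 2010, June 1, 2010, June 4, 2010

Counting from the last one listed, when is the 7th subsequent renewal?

Gaps between consecutive events: 3, 3, 3 days — a constant 3-day interval.
June 4, 2010 + 3 days = June 7, 2010.
June 7, 2010 + 3 days = June 10, 2010.
June 10, 2010 + 3 days = June 13, 2010.
June 13, 2010 + 3 days = June 16, 2010.
June 16, 2010 + 3 days = June 19, 2010.
June 19, 2010 + 3 days = June 22, 2010.
June 22, 2010 + 3 days = June 25, 2010.

June 25, 2010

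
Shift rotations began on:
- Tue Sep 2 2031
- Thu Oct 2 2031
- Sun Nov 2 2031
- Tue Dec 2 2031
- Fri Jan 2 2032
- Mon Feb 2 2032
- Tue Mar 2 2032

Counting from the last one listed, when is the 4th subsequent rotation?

Fri Jul 2 2032

Each date is the 2nd; the gaps (30, 31, 30, 31, 31, 29) track the month lengths.
The rule is the 2nd of each month.
April 2032: Fri Apr 2 2032.
May 2032: Sun May 2 2032.
June 2032: Wed Jun 2 2032.
Next: July 2032 → Fri Jul 2 2032.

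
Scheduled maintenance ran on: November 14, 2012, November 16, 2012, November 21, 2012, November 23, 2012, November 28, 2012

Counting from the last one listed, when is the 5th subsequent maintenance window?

Every event lands on a Wednesday or Friday (gaps cycle 2, 5, 2, 5).
So the schedule is: every Wednesday and Friday.
The following Friday is November 30, 2012.
Next Wednesday: December 5, 2012.
Next Friday: December 7, 2012.
Next Wednesday: December 12, 2012.
The following Friday is December 14, 2012.

December 14, 2012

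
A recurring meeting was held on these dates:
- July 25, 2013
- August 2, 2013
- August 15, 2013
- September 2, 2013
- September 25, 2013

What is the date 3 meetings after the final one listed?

January 2, 2014

The spacing grows by 5 each time: 8, 13, 18, 23 days.
Next gap: 28 days. September 25, 2013 + 28 days = October 23, 2013.
Next gap: 33 days. October 23, 2013 + 33 days = November 25, 2013.
Next gap: 38 days. November 25, 2013 + 38 days = January 2, 2014.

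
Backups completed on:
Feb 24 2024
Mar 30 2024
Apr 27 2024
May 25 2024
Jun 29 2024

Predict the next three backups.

Jul 27 2024, Aug 31 2024, Sep 28 2024

Every date is a Saturday; gaps 35, 28, 28, 35 days.
Each is the last Saturday of its month (at least one falls on the 29th or later, ruling out '4th Saturday').
July 2024 ends with Saturday Jul 27 2024.
August 2024 ends with Saturday Aug 31 2024.
September 2024 ends with Saturday Sep 28 2024.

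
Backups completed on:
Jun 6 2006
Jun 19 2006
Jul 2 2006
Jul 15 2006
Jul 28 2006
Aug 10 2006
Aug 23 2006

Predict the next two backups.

Gaps between consecutive events: 13, 13, 13, 13, 13, 13 days — a constant 13-day interval.
Aug 23 2006 + 13 days = Sep 5 2006.
Sep 5 2006 + 13 days = Sep 18 2006.

Sep 5 2006, Sep 18 2006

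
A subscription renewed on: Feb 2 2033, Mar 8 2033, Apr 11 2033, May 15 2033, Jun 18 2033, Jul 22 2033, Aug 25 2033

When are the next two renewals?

Every event comes 34 days after the last (34, 34, 34, 34, 34, 34).
Aug 25 2033 + 34 days = Sep 28 2033.
Sep 28 2033 + 34 days = Nov 1 2033.

Sep 28 2033, Nov 1 2033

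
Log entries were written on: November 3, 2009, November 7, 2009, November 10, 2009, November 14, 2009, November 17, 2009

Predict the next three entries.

Gaps: 4, 3, 4, 3 days — not constant, but cyclic with period 2.
The events fall on every Tuesday and Saturday.
The following Saturday is November 21, 2009.
The following Tuesday is November 24, 2009.
Next Saturday: November 28, 2009.

November 21, 2009; November 24, 2009; November 28, 2009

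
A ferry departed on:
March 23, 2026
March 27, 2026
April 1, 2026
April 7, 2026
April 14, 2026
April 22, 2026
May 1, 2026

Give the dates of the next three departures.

The spacing grows by 1 each time: 4, 5, 6, 7, 8, 9 days.
Next gap: 10 days. May 1, 2026 + 10 days = May 11, 2026.
Next gap: 11 days. May 11, 2026 + 11 days = May 22, 2026.
Next gap: 12 days. May 22, 2026 + 12 days = June 3, 2026.

May 11, 2026; May 22, 2026; June 3, 2026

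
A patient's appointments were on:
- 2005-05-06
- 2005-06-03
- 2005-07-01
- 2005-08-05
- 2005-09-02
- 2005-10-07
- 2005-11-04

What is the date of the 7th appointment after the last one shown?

Gaps: 28, 28, 35, 28, 35, 28 days — a mix of 28 and 35. Every date is a Friday.
Each is the 1st Friday of its month.
1st Friday of December 2005: 2005-12-02.
January 2006 — 1st Friday is 2006-01-06.
February 2006 — 1st Friday is 2006-02-03.
March 2006 — 1st Friday is 2006-03-03.
April 2006 — 1st Friday is 2006-04-07.
May 2006 — 1st Friday is 2006-05-05.
1st Friday of June 2006: 2006-06-02.

2006-06-02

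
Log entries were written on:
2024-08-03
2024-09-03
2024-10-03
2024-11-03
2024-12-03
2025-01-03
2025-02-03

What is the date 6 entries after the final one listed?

2025-08-03

The day-of-month is always 3 (31, 30, 31, 30, 31, 31 days between events).
So this recurs on the 3rd of each month.
March 2025: 2025-03-03.
April 2025: 2025-04-03.
Next: May 2025 → 2025-05-03.
June 2025: 2025-06-03.
July 2025: 2025-07-03.
Next: August 2025 → 2025-08-03.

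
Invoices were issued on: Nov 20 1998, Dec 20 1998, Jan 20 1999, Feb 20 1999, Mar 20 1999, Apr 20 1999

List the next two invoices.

The day-of-month is always 20 (30, 31, 31, 28, 31 days between events).
So this recurs on the 20th of each month.
May 1999: May 20 1999.
Next: June 1999 → Jun 20 1999.

May 20 1999, Jun 20 1999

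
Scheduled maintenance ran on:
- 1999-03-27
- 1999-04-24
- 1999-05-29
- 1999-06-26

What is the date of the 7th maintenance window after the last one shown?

These are Saturdays with 28, 35, 28-day gaps.
Each is the final Saturday of its month — 1999-05-29 is past the 28th, so '4th Saturday' doesn't fit.
Last Saturday of July 1999: 1999-07-31.
Last Saturday of August 1999: 1999-08-28.
September 1999 ends with Saturday 1999-09-25.
October 1999 ends with Saturday 1999-10-30.
November 1999 ends with Saturday 1999-11-27.
Last Saturday of December 1999: 1999-12-25.
Last Saturday of January 2000: 2000-01-29.

2000-01-29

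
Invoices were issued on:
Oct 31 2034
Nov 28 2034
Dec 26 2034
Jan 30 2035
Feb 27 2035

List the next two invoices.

Mar 27 2035, Apr 24 2035

Every date is a Tuesday; gaps 28, 28, 35, 28 days.
Each is the last Tuesday of its month (at least one falls on the 29th or later, ruling out '4th Tuesday').
March 2035 ends with Tuesday Mar 27 2035.
April 2035 ends with Tuesday Apr 24 2035.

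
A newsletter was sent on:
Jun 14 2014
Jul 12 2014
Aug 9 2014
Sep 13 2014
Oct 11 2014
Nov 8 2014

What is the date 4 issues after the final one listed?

All dates are Saturdays, 28, 28, 35, 28, 28 days apart.
Specifically, the 2nd Saturday of each month.
December 2014 — 2nd Saturday is Dec 13 2014.
January 2015 — 2nd Saturday is Jan 10 2015.
2nd Saturday of February 2015: Feb 14 2015.
2nd Saturday of March 2015: Mar 14 2015.

Mar 14 2015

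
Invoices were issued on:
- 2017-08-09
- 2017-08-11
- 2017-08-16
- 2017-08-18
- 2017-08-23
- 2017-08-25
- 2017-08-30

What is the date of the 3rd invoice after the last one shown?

2017-09-08

Every event lands on a Wednesday or Friday (gaps cycle 2, 5, 2, 5, 2, 5).
So the schedule is: every Wednesday and Friday.
Next Friday: 2017-09-01.
Next Wednesday: 2017-09-06.
The following Friday is 2017-09-08.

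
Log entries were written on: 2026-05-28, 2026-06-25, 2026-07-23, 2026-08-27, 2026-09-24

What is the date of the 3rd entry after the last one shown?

2026-12-24

These are Thursdays at 28- or 35-day spacing (28, 28, 35, 28).
The pattern: 4th Thursday of the month.
4th Thursday of October 2026: 2026-10-22.
4th Thursday of November 2026: 2026-11-26.
December 2026 — 4th Thursday is 2026-12-24.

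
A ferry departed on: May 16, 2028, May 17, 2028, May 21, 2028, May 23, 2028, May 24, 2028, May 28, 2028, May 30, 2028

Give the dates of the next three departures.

Gaps: 1, 4, 2, 1, 4, 2 days — not constant, but cyclic with period 3.
The events fall on every Tuesday, Wednesday and Sunday.
The following Wednesday is May 31, 2028.
Next Sunday: June 4, 2028.
Next Tuesday: June 6, 2028.

May 31, 2028; June 4, 2028; June 6, 2028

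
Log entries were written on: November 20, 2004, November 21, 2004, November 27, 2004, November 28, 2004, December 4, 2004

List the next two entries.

December 5, 2004; December 11, 2004

Gaps: 1, 6, 1, 6 days — not constant, but cyclic with period 2.
The events fall on every Saturday and Sunday.
Next Sunday: December 5, 2004.
The following Saturday is December 11, 2004.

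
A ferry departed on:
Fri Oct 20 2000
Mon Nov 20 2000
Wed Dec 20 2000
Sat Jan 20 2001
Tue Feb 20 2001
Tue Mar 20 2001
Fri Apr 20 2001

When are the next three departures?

Each date is the 20th; the gaps (31, 30, 31, 31, 28, 31) track the month lengths.
The rule is the 20th of each month.
Next: May 2001 → Sun May 20 2001.
June 2001: Wed Jun 20 2001.
Next: July 2001 → Fri Jul 20 2001.

Sun May 20 2001, Wed Jun 20 2001, Fri Jul 20 2001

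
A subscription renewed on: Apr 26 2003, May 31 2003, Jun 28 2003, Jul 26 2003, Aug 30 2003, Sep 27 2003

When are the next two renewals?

Every date is a Saturday; gaps 35, 28, 28, 35, 28 days.
Each is the last Saturday of its month (at least one falls on the 29th or later, ruling out '4th Saturday').
Last Saturday of October 2003: Oct 25 2003.
Last Saturday of November 2003: Nov 29 2003.

Oct 25 2003, Nov 29 2003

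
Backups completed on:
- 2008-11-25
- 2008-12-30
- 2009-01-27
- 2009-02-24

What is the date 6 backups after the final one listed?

2009-08-25

Every date is a Tuesday; gaps 35, 28, 28 days.
Each is the last Tuesday of its month (at least one falls on the 29th or later, ruling out '4th Tuesday').
Last Tuesday of March 2009: 2009-03-31.
April 2009 ends with Tuesday 2009-04-28.
Last Tuesday of May 2009: 2009-05-26.
June 2009 ends with Tuesday 2009-06-30.
Last Tuesday of July 2009: 2009-07-28.
August 2009 ends with Tuesday 2009-08-25.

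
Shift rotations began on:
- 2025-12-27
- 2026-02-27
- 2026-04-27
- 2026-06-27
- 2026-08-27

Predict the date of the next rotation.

Each date is the 27th; the gaps (62, 59, 61, 61) track the month lengths.
The rule is the 27th of every 2 months.
October 2026: 2026-10-27.

2026-10-27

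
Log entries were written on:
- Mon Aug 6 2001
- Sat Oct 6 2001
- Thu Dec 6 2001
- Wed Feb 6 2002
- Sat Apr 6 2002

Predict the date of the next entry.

The day-of-month is always 6 (61, 61, 62, 59 days between events).
So this recurs on the 6th of every 2 months.
June 2002: Thu Jun 6 2002.

Thu Jun 6 2002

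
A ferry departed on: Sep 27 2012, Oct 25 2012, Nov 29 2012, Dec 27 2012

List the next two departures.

These are Thursdays with 28, 35, 28-day gaps.
Each is the final Thursday of its month — Nov 29 2012 is past the 28th, so '4th Thursday' doesn't fit.
Last Thursday of January 2013: Jan 31 2013.
Last Thursday of February 2013: Feb 28 2013.

Jan 31 2013, Feb 28 2013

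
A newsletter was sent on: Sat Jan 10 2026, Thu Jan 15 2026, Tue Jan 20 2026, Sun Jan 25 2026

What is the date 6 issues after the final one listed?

The spacing is 5, 5, 5 days — always 5 days.
Sun Jan 25 2026 + 5 days = Fri Jan 30 2026.
Fri Jan 30 2026 + 5 days = Wed Feb 4 2026.
Wed Feb 4 2026 + 5 days = Mon Feb 9 2026.
Mon Feb 9 2026 + 5 days = Sat Feb 14 2026.
Sat Feb 14 2026 + 5 days = Thu Feb 19 2026.
Thu Feb 19 2026 + 5 days = Tue Feb 24 2026.

Tue Feb 24 2026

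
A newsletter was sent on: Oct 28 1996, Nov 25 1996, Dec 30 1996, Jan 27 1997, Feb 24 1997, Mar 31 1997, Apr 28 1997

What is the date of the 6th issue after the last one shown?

Oct 27 1997

Every date is a Monday; gaps 28, 35, 28, 28, 35, 28 days.
Each is the last Monday of its month (at least one falls on the 29th or later, ruling out '4th Monday').
May 1997 ends with Monday May 26 1997.
June 1997 ends with Monday Jun 30 1997.
July 1997 ends with Monday Jul 28 1997.
Last Monday of August 1997: Aug 25 1997.
September 1997 ends with Monday Sep 29 1997.
October 1997 ends with Monday Oct 27 1997.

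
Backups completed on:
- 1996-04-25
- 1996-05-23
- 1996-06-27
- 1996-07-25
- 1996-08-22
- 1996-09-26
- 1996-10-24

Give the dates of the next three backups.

All dates are Thursdays, 28, 35, 28, 28, 35, 28 days apart.
Specifically, the 4th Thursday of each month.
November 1996 — 4th Thursday is 1996-11-28.
4th Thursday of December 1996: 1996-12-26.
4th Thursday of January 1997: 1997-01-23.

1996-11-28, 1996-12-26, 1997-01-23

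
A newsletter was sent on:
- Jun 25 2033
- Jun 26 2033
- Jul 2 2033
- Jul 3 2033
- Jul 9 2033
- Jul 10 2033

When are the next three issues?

Every event lands on a Saturday or Sunday (gaps cycle 1, 6, 1, 6, 1).
So the schedule is: every Saturday and Sunday.
Next Saturday: Jul 16 2033.
The following Sunday is Jul 17 2033.
The following Saturday is Jul 23 2033.

Jul 16 2033, Jul 17 2033, Jul 23 2033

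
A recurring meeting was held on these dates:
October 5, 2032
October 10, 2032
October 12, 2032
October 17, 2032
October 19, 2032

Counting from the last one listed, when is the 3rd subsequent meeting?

October 31, 2032

The gap pattern 5, 2, 5, 2 repeats every 2 events.
These are the Tuesdays and Sundays of each week.
Next Sunday: October 24, 2032.
The following Tuesday is October 26, 2032.
The following Sunday is October 31, 2032.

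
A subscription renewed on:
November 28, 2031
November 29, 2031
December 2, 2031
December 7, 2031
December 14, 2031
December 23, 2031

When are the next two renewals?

The spacing grows by 2 each time: 1, 3, 5, 7, 9 days.
Next gap: 11 days. December 23, 2031 + 11 days = January 3, 2032.
Next gap: 13 days. January 3, 2032 + 13 days = January 16, 2032.

January 3, 2032; January 16, 2032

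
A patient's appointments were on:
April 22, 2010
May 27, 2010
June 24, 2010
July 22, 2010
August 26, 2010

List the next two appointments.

September 23, 2010; October 28, 2010

These are Thursdays at 28- or 35-day spacing (35, 28, 28, 35).
The pattern: 4th Thursday of the month.
4th Thursday of September 2010: September 23, 2010.
4th Thursday of October 2010: October 28, 2010.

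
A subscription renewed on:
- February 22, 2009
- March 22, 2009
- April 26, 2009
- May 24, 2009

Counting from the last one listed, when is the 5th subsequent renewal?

October 25, 2009

Gaps: 28, 35, 28 days — a mix of 28 and 35. Every date is a Sunday.
Each is the 4th Sunday of its month.
4th Sunday of June 2009: June 28, 2009.
4th Sunday of July 2009: July 26, 2009.
4th Sunday of August 2009: August 23, 2009.
September 2009 — 4th Sunday is September 27, 2009.
4th Sunday of October 2009: October 25, 2009.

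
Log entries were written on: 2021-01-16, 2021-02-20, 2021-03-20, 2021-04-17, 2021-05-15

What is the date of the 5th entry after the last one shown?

All dates are Saturdays, 35, 28, 28, 28 days apart.
Specifically, the 3rd Saturday of each month.
3rd Saturday of June 2021: 2021-06-19.
July 2021 — 3rd Saturday is 2021-07-17.
3rd Saturday of August 2021: 2021-08-21.
3rd Saturday of September 2021: 2021-09-18.
3rd Saturday of October 2021: 2021-10-16.

2021-10-16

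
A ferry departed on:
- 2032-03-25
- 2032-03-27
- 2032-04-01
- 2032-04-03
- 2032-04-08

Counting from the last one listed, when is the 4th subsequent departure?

Gaps: 2, 5, 2, 5 days — not constant, but cyclic with period 2.
The events fall on every Thursday and Saturday.
Next Saturday: 2032-04-10.
The following Thursday is 2032-04-15.
Next Saturday: 2032-04-17.
Next Thursday: 2032-04-22.

2032-04-22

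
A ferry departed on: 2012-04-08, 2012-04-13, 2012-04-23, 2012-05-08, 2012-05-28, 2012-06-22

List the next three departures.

Intervals are 5, 10, 15, 20, 25 days — an arithmetic progression with common difference 5.
Next gap: 30 days. 2012-06-22 + 30 days = 2012-07-22.
Next gap: 35 days. 2012-07-22 + 35 days = 2012-08-26.
Next gap: 40 days. 2012-08-26 + 40 days = 2012-10-05.

2012-07-22, 2012-08-26, 2012-10-05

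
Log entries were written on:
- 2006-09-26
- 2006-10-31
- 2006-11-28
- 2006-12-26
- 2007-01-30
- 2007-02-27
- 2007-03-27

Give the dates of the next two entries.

2007-04-24, 2007-05-29

These are Tuesdays with 35, 28, 28, 35, 28, 28-day gaps.
Each is the final Tuesday of its month — 2006-10-31 is past the 28th, so '4th Tuesday' doesn't fit.
April 2007 ends with Tuesday 2007-04-24.
May 2007 ends with Tuesday 2007-05-29.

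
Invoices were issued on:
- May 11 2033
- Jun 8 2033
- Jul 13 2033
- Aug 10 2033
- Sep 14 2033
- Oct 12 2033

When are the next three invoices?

All dates are Wednesdays, 28, 35, 28, 35, 28 days apart.
Specifically, the 2nd Wednesday of each month.
November 2033 — 2nd Wednesday is Nov 9 2033.
December 2033 — 2nd Wednesday is Dec 14 2033.
2nd Wednesday of January 2034: Jan 11 2034.

Nov 9 2033, Dec 14 2033, Jan 11 2034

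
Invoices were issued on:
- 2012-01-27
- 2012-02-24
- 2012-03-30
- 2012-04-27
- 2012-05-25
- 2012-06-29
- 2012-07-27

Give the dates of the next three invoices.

Every date is a Friday; gaps 28, 35, 28, 28, 35, 28 days.
Each is the last Friday of its month (at least one falls on the 29th or later, ruling out '4th Friday').
August 2012 ends with Friday 2012-08-31.
September 2012 ends with Friday 2012-09-28.
Last Friday of October 2012: 2012-10-26.

2012-08-31, 2012-09-28, 2012-10-26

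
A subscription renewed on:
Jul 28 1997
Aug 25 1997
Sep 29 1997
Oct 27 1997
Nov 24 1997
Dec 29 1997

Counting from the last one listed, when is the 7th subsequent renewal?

These are Mondays with 28, 35, 28, 28, 35-day gaps.
Each is the final Monday of its month — Sep 29 1997 is past the 28th, so '4th Monday' doesn't fit.
Last Monday of January 1998: Jan 26 1998.
Last Monday of February 1998: Feb 23 1998.
March 1998 ends with Monday Mar 30 1998.
April 1998 ends with Monday Apr 27 1998.
May 1998 ends with Monday May 25 1998.
June 1998 ends with Monday Jun 29 1998.
July 1998 ends with Monday Jul 27 1998.

Jul 27 1998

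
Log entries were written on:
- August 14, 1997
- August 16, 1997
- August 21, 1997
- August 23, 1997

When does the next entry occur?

August 28, 1997

Gaps: 2, 5, 2 days — not constant, but cyclic with period 2.
The events fall on every Thursday and Saturday.
Next Thursday: August 28, 1997.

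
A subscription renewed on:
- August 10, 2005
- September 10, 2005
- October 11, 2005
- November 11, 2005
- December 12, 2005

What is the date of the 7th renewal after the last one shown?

Every event comes 31 days after the last (31, 31, 31, 31).
December 12, 2005 + 31 days = January 12, 2006.
January 12, 2006 + 31 days = February 12, 2006.
February 12, 2006 + 31 days = March 15, 2006.
March 15, 2006 + 31 days = April 15, 2006.
April 15, 2006 + 31 days = May 16, 2006.
May 16, 2006 + 31 days = June 16, 2006.
June 16, 2006 + 31 days = July 17, 2006.

July 17, 2006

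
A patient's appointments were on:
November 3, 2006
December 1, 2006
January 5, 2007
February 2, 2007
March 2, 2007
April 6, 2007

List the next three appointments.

May 4, 2007; June 1, 2007; July 6, 2007

Gaps: 28, 35, 28, 28, 35 days — a mix of 28 and 35. Every date is a Friday.
Each is the 1st Friday of its month.
1st Friday of May 2007: May 4, 2007.
June 2007 — 1st Friday is June 1, 2007.
1st Friday of July 2007: July 6, 2007.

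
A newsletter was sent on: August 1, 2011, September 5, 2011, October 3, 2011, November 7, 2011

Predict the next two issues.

All dates are Mondays, 35, 28, 35 days apart.
Specifically, the 1st Monday of each month.
December 2011 — 1st Monday is December 5, 2011.
January 2012 — 1st Monday is January 2, 2012.

December 5, 2011; January 2, 2012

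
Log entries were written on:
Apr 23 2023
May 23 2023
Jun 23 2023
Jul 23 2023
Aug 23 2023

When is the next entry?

Each date is the 23rd; the gaps (30, 31, 30, 31) track the month lengths.
The rule is the 23rd of each month.
September 2023: Sep 23 2023.

Sep 23 2023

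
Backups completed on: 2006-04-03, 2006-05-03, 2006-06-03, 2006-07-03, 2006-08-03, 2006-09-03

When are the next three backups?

2006-10-03, 2006-11-03, 2006-12-03

Each date is the 3rd; the gaps (30, 31, 30, 31, 31) track the month lengths.
The rule is the 3rd of each month.
October 2006: 2006-10-03.
November 2006: 2006-11-03.
December 2006: 2006-12-03.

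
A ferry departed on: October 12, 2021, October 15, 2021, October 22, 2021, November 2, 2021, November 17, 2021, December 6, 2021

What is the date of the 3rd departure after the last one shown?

Gaps: 3, 7, 11, 15, 19 days — each gap is 4 larger than the previous one.
Next gap: 23 days. December 6, 2021 + 23 days = December 29, 2021.
Next gap: 27 days. December 29, 2021 + 27 days = January 25, 2022.
Next gap: 31 days. January 25, 2022 + 31 days = February 25, 2022.

February 25, 2022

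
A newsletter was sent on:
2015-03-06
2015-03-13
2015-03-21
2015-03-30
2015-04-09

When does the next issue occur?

2015-04-20

Gaps: 7, 8, 9, 10 days — each gap is 1 larger than the previous one.
Next gap: 11 days. 2015-04-09 + 11 days = 2015-04-20.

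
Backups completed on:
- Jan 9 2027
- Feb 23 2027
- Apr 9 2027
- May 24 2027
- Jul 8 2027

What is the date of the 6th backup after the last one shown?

Gaps between consecutive events: 45, 45, 45, 45 days — a constant 45-day interval.
Jul 8 2027 + 45 days = Aug 22 2027.
Aug 22 2027 + 45 days = Oct 6 2027.
Oct 6 2027 + 45 days = Nov 20 2027.
Nov 20 2027 + 45 days = Jan 4 2028.
Jan 4 2028 + 45 days = Feb 18 2028.
Feb 18 2028 + 45 days = Apr 3 2028.

Apr 3 2028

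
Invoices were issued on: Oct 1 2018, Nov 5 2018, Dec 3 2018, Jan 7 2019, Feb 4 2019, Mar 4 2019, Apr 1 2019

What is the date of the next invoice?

May 6 2019

All dates are Mondays, 35, 28, 35, 28, 28, 28 days apart.
Specifically, the 1st Monday of each month.
May 2019 — 1st Monday is May 6 2019.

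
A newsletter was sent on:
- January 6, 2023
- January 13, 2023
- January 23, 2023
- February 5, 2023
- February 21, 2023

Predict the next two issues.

Intervals are 7, 10, 13, 16 days — an arithmetic progression with common difference 3.
Next gap: 19 days. February 21, 2023 + 19 days = March 12, 2023.
Next gap: 22 days. March 12, 2023 + 22 days = April 3, 2023.

March 12, 2023; April 3, 2023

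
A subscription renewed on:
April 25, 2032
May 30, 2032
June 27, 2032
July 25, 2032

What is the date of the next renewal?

August 29, 2032

These are Sundays with 35, 28, 28-day gaps.
Each is the final Sunday of its month — May 30, 2032 is past the 28th, so '4th Sunday' doesn't fit.
August 2032 ends with Sunday August 29, 2032.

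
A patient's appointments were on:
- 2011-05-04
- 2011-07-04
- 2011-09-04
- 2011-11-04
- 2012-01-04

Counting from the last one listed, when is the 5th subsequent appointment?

2012-11-04

The day-of-month is always 4 (61, 62, 61, 61 days between events).
So this recurs on the 4th of every 2 months.
March 2012: 2012-03-04.
May 2012: 2012-05-04.
Next: July 2012 → 2012-07-04.
Next: September 2012 → 2012-09-04.
Next: November 2012 → 2012-11-04.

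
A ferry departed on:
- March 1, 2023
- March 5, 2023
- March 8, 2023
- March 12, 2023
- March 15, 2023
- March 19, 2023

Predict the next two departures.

The gap pattern 4, 3, 4, 3, 4 repeats every 2 events.
These are the Wednesdays and Sundays of each week.
The following Wednesday is March 22, 2023.
The following Sunday is March 26, 2023.

March 22, 2023; March 26, 2023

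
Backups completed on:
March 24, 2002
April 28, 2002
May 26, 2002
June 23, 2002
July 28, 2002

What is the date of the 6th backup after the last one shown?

January 26, 2003

These are Sundays at 28- or 35-day spacing (35, 28, 28, 35).
The pattern: 4th Sunday of the month.
4th Sunday of August 2002: August 25, 2002.
September 2002 — 4th Sunday is September 22, 2002.
4th Sunday of October 2002: October 27, 2002.
4th Sunday of November 2002: November 24, 2002.
December 2002 — 4th Sunday is December 22, 2002.
January 2003 — 4th Sunday is January 26, 2003.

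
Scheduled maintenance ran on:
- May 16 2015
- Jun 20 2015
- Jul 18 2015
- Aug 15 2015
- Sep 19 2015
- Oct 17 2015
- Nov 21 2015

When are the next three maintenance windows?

Dec 19 2015, Jan 16 2016, Feb 20 2016

All dates are Saturdays, 35, 28, 28, 35, 28, 35 days apart.
Specifically, the 3rd Saturday of each month.
3rd Saturday of December 2015: Dec 19 2015.
3rd Saturday of January 2016: Jan 16 2016.
February 2016 — 3rd Saturday is Feb 20 2016.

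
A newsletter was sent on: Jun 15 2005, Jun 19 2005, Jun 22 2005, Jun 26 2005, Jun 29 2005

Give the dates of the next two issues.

Jul 3 2005, Jul 6 2005

The gap pattern 4, 3, 4, 3 repeats every 2 events.
These are the Wednesdays and Sundays of each week.
The following Sunday is Jul 3 2005.
The following Wednesday is Jul 6 2005.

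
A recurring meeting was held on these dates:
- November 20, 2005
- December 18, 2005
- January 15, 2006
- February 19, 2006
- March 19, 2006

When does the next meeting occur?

April 16, 2006

Gaps: 28, 28, 35, 28 days — a mix of 28 and 35. Every date is a Sunday.
Each is the 3rd Sunday of its month.
3rd Sunday of April 2006: April 16, 2006.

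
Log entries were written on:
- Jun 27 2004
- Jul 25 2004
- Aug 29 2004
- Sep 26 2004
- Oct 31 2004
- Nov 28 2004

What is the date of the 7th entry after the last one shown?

Jun 26 2005

All Sundays; the gaps (28, 35, 28, 35, 28) vary with month length.
This is the last Sunday of each month.
December 2004 ends with Sunday Dec 26 2004.
January 2005 ends with Sunday Jan 30 2005.
February 2005 ends with Sunday Feb 27 2005.
March 2005 ends with Sunday Mar 27 2005.
Last Sunday of April 2005: Apr 24 2005.
Last Sunday of May 2005: May 29 2005.
Last Sunday of June 2005: Jun 26 2005.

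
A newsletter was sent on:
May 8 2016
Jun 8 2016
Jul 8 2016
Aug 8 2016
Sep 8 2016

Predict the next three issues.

Gaps: 31, 30, 31, 31 days — not constant. Every event is on the 8th of the month.
Pattern: the 8th of each month.
October 2016: Oct 8 2016.
November 2016: Nov 8 2016.
Next: December 2016 → Dec 8 2016.

Oct 8 2016, Nov 8 2016, Dec 8 2016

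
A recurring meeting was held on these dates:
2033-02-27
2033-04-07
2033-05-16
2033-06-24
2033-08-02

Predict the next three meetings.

2033-09-10, 2033-10-19, 2033-11-27

Gaps between consecutive events: 39, 39, 39, 39 days — a constant 39-day interval.
2033-08-02 + 39 days = 2033-09-10.
2033-09-10 + 39 days = 2033-10-19.
2033-10-19 + 39 days = 2033-11-27.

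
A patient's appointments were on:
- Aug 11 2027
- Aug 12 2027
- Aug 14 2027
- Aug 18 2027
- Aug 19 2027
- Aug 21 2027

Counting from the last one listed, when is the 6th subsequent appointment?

The gap pattern 1, 2, 4, 1, 2 repeats every 3 events.
These are the Wednesdays, Thursdays and Saturdays of each week.
The following Wednesday is Aug 25 2027.
The following Thursday is Aug 26 2027.
The following Saturday is Aug 28 2027.
Next Wednesday: Sep 1 2027.
Next Thursday: Sep 2 2027.
Next Saturday: Sep 4 2027.

Sep 4 2027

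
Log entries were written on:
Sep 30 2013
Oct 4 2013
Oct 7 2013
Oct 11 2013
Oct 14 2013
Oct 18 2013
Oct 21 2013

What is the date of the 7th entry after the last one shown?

Every event lands on a Monday or Friday (gaps cycle 4, 3, 4, 3, 4, 3).
So the schedule is: every Monday and Friday.
The following Friday is Oct 25 2013.
The following Monday is Oct 28 2013.
The following Friday is Nov 1 2013.
The following Monday is Nov 4 2013.
Next Friday: Nov 8 2013.
The following Monday is Nov 11 2013.
The following Friday is Nov 15 2013.

Nov 15 2013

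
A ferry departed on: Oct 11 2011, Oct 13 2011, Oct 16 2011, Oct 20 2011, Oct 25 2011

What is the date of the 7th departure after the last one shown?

Dec 27 2011

The spacing grows by 1 each time: 2, 3, 4, 5 days.
Next gap: 6 days. Oct 25 2011 + 6 days = Oct 31 2011.
Next gap: 7 days. Oct 31 2011 + 7 days = Nov 7 2011.
Next gap: 8 days. Nov 7 2011 + 8 days = Nov 15 2011.
Next gap: 9 days. Nov 15 2011 + 9 days = Nov 24 2011.
Next gap: 10 days. Nov 24 2011 + 10 days = Dec 4 2011.
Next gap: 11 days. Dec 4 2011 + 11 days = Dec 15 2011.
Next gap: 12 days. Dec 15 2011 + 12 days = Dec 27 2011.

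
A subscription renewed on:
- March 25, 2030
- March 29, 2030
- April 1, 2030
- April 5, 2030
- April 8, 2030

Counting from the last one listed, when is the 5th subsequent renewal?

April 26, 2030

Gaps: 4, 3, 4, 3 days — not constant, but cyclic with period 2.
The events fall on every Monday and Friday.
The following Friday is April 12, 2030.
The following Monday is April 15, 2030.
Next Friday: April 19, 2030.
The following Monday is April 22, 2030.
Next Friday: April 26, 2030.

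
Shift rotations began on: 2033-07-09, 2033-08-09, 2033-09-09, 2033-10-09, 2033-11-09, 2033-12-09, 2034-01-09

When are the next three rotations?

The day-of-month is always 9 (31, 31, 30, 31, 30, 31 days between events).
So this recurs on the 9th of each month.
Next: February 2034 → 2034-02-09.
Next: March 2034 → 2034-03-09.
April 2034: 2034-04-09.

2034-02-09, 2034-03-09, 2034-04-09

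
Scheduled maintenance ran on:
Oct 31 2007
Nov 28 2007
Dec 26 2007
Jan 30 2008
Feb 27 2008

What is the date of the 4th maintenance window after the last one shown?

Jun 25 2008

All Wednesdays; the gaps (28, 28, 35, 28) vary with month length.
This is the last Wednesday of each month.
Last Wednesday of March 2008: Mar 26 2008.
April 2008 ends with Wednesday Apr 30 2008.
Last Wednesday of May 2008: May 28 2008.
June 2008 ends with Wednesday Jun 25 2008.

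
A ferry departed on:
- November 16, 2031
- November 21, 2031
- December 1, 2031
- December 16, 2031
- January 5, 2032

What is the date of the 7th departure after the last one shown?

Gaps: 5, 10, 15, 20 days — each gap is 5 larger than the previous one.
Next gap: 25 days. January 5, 2032 + 25 days = January 30, 2032.
Next gap: 30 days. January 30, 2032 + 30 days = February 29, 2032.
Next gap: 35 days. February 29, 2032 + 35 days = April 4, 2032.
Next gap: 40 days. April 4, 2032 + 40 days = May 14, 2032.
Next gap: 45 days. May 14, 2032 + 45 days = June 28, 2032.
Next gap: 50 days. June 28, 2032 + 50 days = August 17, 2032.
Next gap: 55 days. August 17, 2032 + 55 days = October 11, 2032.

October 11, 2032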